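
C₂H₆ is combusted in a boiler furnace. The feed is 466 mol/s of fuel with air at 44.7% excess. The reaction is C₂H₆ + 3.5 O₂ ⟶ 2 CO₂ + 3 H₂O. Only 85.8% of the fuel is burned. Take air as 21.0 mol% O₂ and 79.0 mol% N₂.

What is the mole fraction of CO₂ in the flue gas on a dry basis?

0.0747

Stoichiometric O₂ = 3.5 × 466 = 1631 mol/s; O₂ fed = 1631 × 1.447 = 2360 mol/s.
N₂ fed = 2360 × 79/21 = 8878 mol/s.
Fuel reacted = 0.858 × 466 → ξ = 399.8 mol/s.
Outlet (n = n₀ + ν ξ):
  C₂H₆: 466 − 1(399.8) = 66.17
  O₂: 2360 − 3.5(399.8) = 960.7
  N₂: 8878 (inert)
  CO₂: 0 + 2(399.8) = 799.7
  H₂O: 0 + 3(399.8) = 1199
Dry total = 10700 mol/s; y_CO₂ (dry) = 799.7 / 10700 = 0.0747.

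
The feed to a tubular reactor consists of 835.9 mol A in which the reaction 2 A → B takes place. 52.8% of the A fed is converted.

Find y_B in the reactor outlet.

0.359

A reacted = 0.528 × 835.9 = 441.4 mol; ν_A = −2, so ξ = 441.4/2 = 220.7 mol.
Outlet amounts (n = n₀ + ν ξ):
  A: 835.9 − 2(220.7) = 394.5
  B: 0 + 1(220.7) = 220.7
Total out = 615.2 mol; y_B = 220.7 / 615.2 = 0.3587.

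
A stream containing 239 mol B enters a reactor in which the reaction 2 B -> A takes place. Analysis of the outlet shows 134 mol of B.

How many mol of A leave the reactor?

52.5 mol

For B: n = n₀ − 2ξ → 134 = 239 − 2ξ, giving ξ = 52.5 mol.
Outlet amounts (n = n₀ + ν ξ):
  B: 239 − 2(52.5) = 134
  A: 0 + 1(52.5) = 52.5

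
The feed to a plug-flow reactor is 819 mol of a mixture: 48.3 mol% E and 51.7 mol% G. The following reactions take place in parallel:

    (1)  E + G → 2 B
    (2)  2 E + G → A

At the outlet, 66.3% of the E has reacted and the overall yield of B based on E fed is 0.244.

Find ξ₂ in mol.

Yield of B: 2ξ₁ / 395.6 = 0.244 → ξ₁ = 48.26 mol.
Conversion of E: 1ξ₁ + 2ξ₂ = 0.663 × 395.6 = 262.3 → ξ₂ = 107 mol.
Outlet amounts (n = n₀ + Σ ν·ξ):
  E: 395.6 − 1(48.26) − 2(107) = 133.3
  G: 423.4 − 1(48.26) − 1(107) = 268.2
  B: 0 + 2(48.26) = 96.52
  A: 0 + 1(107) = 107

ξ₂ = 107 mol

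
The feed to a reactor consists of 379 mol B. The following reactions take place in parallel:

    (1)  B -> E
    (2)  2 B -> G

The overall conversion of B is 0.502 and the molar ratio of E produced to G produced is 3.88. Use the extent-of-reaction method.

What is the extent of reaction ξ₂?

Conversion of B: B consumed = 0.502 × 379 = 190.3 mol = 1ξ₁ + 2ξ₂.
Selectivity: 1ξ₁ / (1ξ₂) = 3.88 → ξ₁ = 3.88 ξ₂.
Substitute: (1·3.88 + 2) ξ₂ = 190.3 → ξ₂ = 32.36 mol, ξ₁ = 125.5 mol.
Outlet amounts (n = n₀ + Σ ν·ξ):
  B: 379 − 1(125.5) − 2(32.36) = 188.7
  E: 0 + 1(125.5) = 125.5
  G: 0 + 1(32.36) = 32.36

ξ₂ = 32.4 mol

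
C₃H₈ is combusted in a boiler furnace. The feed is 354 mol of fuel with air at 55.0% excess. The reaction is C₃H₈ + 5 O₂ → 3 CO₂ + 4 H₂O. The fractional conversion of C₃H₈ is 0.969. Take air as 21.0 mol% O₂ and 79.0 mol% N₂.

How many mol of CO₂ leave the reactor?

Stoichiometric O₂ = 5 × 354 = 1770 mol; O₂ fed = 1770 × 1.550 = 2744 mol.
N₂ fed = 2744 × 79/21 = 10320 mol.
Fuel reacted = 0.969 × 354 → ξ = 343 mol.
Outlet (n = n₀ + ν ξ):
  C₃H₈: 354 − 1(343) = 10.97
  O₂: 2744 − 5(343) = 1028
  N₂: 10320 (inert)
  CO₂: 0 + 3(343) = 1029
  H₂O: 0 + 4(343) = 1372

1030 mol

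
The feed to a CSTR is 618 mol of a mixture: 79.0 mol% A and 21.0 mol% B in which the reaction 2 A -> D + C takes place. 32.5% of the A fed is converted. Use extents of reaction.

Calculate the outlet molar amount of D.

79.3 mol

A reacted = 0.325 × 488.2 = 158.7 mol; ν_A = −2, so ξ = 158.7/2 = 79.34 mol.
Outlet amounts (n = n₀ + ν ξ):
  A: 488.2 − 2(79.34) = 329.5
  D: 0 + 1(79.34) = 79.34
  C: 0 + 1(79.34) = 79.34
  B: 129.8 (inert)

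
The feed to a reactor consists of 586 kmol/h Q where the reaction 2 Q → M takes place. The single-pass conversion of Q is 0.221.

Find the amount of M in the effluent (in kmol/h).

64.8 kmol/h

Q reacted = 0.221 × 586 = 129.5 kmol/h; ν_Q = −2, so ξ = 129.5/2 = 64.75 kmol/h.
Outlet amounts (n = n₀ + ν ξ):
  Q: 586 − 2(64.75) = 456.5
  M: 0 + 1(64.75) = 64.75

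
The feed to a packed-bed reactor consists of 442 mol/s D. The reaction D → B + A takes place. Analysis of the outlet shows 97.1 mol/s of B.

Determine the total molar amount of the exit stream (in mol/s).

For B: n = n₀ + 1ξ → 97.1 = 0 + 1ξ, giving ξ = 97.1 mol/s.
Outlet amounts (n = n₀ + ν ξ):
  D: 442 − 1(97.1) = 344.9
  B: 0 + 1(97.1) = 97.1
  A: 0 + 1(97.1) = 97.1
Total out = 344.9 + 97.1 + 97.1 = 539.1 mol/s.

539 mol/s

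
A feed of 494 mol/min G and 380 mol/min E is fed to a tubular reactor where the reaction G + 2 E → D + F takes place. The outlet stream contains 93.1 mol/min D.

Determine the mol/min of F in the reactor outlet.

93.1 mol/min

For D: n = n₀ + 1ξ → 93.1 = 0 + 1ξ, giving ξ = 93.1 mol/min.
Outlet amounts (n = n₀ + ν ξ):
  G: 494 − 1(93.1) = 400.9
  E: 380 − 2(93.1) = 193.8
  D: 0 + 1(93.1) = 93.1
  F: 0 + 1(93.1) = 93.1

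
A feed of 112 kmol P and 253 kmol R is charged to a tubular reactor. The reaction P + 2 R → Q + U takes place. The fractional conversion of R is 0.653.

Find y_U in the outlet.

R reacted = 0.653 × 253 = 165.2 kmol; ν_R = −2, so ξ = 165.2/2 = 82.6 kmol.
Outlet amounts (n = n₀ + ν ξ):
  P: 112 − 1(82.6) = 29.4
  R: 253 − 2(82.6) = 87.79
  Q: 0 + 1(82.6) = 82.6
  U: 0 + 1(82.6) = 82.6
Total out = 282.4 kmol; y_U = 82.6 / 282.4 = 0.2925.

0.293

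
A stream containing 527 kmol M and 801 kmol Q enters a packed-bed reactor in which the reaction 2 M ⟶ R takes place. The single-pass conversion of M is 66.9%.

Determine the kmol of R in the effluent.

M reacted = 0.669 × 527 = 352.6 kmol; ν_M = −2, so ξ = 352.6/2 = 176.3 kmol.
Outlet amounts (n = n₀ + ν ξ):
  M: 527 − 2(176.3) = 174.4
  R: 0 + 1(176.3) = 176.3
  Q: 801 (inert)

176 kmol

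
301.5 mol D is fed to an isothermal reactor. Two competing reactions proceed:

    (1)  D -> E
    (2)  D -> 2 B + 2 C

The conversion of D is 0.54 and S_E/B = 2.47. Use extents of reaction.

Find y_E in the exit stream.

0.353

Conversion of D: D consumed = 0.54 × 301.5 = 162.8 mol = 1ξ₁ + 1ξ₂.
Selectivity: 1ξ₁ / (2ξ₂) = 2.47 → ξ₁ = 4.94 ξ₂.
Substitute: (1·4.94 + 1) ξ₂ = 162.8 → ξ₂ = 27.41 mol, ξ₁ = 135.4 mol.
Outlet amounts (n = n₀ + Σ ν·ξ):
  D: 301.5 − 1(135.4) − 1(27.41) = 138.7
  E: 0 + 1(135.4) = 135.4
  B: 0 + 2(27.41) = 54.82
  C: 0 + 2(27.41) = 54.82
Total out = 383.7 mol; y_E = 135.4 / 383.7 = 0.3529.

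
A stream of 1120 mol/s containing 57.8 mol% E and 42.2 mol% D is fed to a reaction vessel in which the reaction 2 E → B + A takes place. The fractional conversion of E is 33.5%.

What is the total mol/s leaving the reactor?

E reacted = 0.335 × 647.4 = 216.9 mol/s; ν_E = −2, so ξ = 216.9/2 = 108.4 mol/s.
Outlet amounts (n = n₀ + ν ξ):
  E: 647.4 − 2(108.4) = 430.5
  B: 0 + 1(108.4) = 108.4
  A: 0 + 1(108.4) = 108.4
  D: 472.6 (inert)
Total out = 430.5 + 108.4 + 108.4 + 472.6 = 1120 mol/s.

1120 mol/s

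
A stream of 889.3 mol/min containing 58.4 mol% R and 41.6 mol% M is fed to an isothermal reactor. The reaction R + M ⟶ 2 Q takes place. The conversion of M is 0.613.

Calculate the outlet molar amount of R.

293 mol/min

M reacted = 0.613 × 369.9 = 226.8 mol/min; ν_M = −1, so ξ = 226.8/1 = 226.8 mol/min.
Outlet amounts (n = n₀ + ν ξ):
  R: 519.4 − 1(226.8) = 292.6
  M: 369.9 − 1(226.8) = 143.2
  Q: 0 + 2(226.8) = 453.6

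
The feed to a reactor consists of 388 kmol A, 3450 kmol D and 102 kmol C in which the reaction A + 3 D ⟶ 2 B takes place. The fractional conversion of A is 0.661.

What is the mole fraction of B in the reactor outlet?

A reacted = 0.661 × 388 = 256.5 kmol; ν_A = −1, so ξ = 256.5/1 = 256.5 kmol.
Outlet amounts (n = n₀ + ν ξ):
  A: 388 − 1(256.5) = 131.5
  D: 3450 − 3(256.5) = 2681
  B: 0 + 2(256.5) = 512.9
  C: 102 (inert)
Total out = 3427 kmol; y_B = 512.9 / 3427 = 0.1497.

0.15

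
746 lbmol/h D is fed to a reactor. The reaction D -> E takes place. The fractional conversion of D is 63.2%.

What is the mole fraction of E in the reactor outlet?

0.632

D reacted = 0.632 × 746 = 471.5 lbmol/h; ν_D = −1, so ξ = 471.5/1 = 471.5 lbmol/h.
Outlet amounts (n = n₀ + ν ξ):
  D: 746 − 1(471.5) = 274.5
  E: 0 + 1(471.5) = 471.5
Total out = 746 lbmol/h; y_E = 471.5 / 746 = 0.632.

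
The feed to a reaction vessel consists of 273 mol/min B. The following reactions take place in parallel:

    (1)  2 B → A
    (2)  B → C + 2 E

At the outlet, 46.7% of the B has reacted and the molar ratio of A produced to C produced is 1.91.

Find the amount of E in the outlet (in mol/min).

52.9 mol/min

Conversion of B: B consumed = 0.467 × 273 = 127.5 mol/min = 2ξ₁ + 1ξ₂.
Selectivity: 1ξ₁ / (1ξ₂) = 1.91 → ξ₁ = 1.91 ξ₂.
Substitute: (2·1.91 + 1) ξ₂ = 127.5 → ξ₂ = 26.45 mol/min, ξ₁ = 50.52 mol/min.
Outlet amounts (n = n₀ + Σ ν·ξ):
  B: 273 − 2(50.52) − 1(26.45) = 145.5
  A: 0 + 1(50.52) = 50.52
  C: 0 + 1(26.45) = 26.45
  E: 0 + 2(26.45) = 52.9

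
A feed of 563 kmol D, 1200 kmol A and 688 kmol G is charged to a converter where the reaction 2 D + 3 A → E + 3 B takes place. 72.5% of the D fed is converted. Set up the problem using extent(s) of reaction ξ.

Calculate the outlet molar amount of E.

D reacted = 0.725 × 563 = 408.2 kmol; ν_D = −2, so ξ = 408.2/2 = 204.1 kmol.
Outlet amounts (n = n₀ + ν ξ):
  D: 563 − 2(204.1) = 154.8
  A: 1200 − 3(204.1) = 587.7
  E: 0 + 1(204.1) = 204.1
  B: 0 + 3(204.1) = 612.3
  G: 688 (inert)

204 kmol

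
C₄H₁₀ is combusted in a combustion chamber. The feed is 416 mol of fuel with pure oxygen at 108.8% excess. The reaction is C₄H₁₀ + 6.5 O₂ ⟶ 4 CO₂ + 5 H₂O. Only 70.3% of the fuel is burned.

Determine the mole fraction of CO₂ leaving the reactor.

Stoichiometric O₂ = 6.5 × 416 = 2704 mol; O₂ fed = 2704 × 2.088 = 5646 mol.
Fuel reacted = 0.703 × 416 → ξ = 292.4 mol.
Outlet (n = n₀ + ν ξ):
  C₄H₁₀: 416 − 1(292.4) = 123.6
  O₂: 5646 − 6.5(292.4) = 3745
  CO₂: 0 + 4(292.4) = 1170
  H₂O: 0 + 5(292.4) = 1462
Total out = 6501 mol; y_CO₂ = 1170 / 6501 = 0.18.

0.18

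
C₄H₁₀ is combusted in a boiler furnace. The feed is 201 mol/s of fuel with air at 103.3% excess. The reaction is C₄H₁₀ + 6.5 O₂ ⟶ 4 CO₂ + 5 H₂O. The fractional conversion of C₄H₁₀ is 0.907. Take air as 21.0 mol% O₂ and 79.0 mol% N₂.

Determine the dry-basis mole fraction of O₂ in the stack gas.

Stoichiometric O₂ = 6.5 × 201 = 1306 mol/s; O₂ fed = 1306 × 2.033 = 2656 mol/s.
N₂ fed = 2656 × 79/21 = 9992 mol/s.
Fuel reacted = 0.907 × 201 → ξ = 182.3 mol/s.
Outlet (n = n₀ + ν ξ):
  C₄H₁₀: 201 − 1(182.3) = 18.69
  O₂: 2656 − 6.5(182.3) = 1471
  N₂: 9992 (inert)
  CO₂: 0 + 4(182.3) = 729.2
  H₂O: 0 + 5(182.3) = 911.5
Dry total = 12210 mol/s; y_O₂ (dry) = 1471 / 12210 = 0.1205.

0.12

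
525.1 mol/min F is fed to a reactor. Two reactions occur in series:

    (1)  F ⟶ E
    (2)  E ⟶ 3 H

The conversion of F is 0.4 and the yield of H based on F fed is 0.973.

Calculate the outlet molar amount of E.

39.7 mol/min

Conversion of F: F consumed = 1ξ₁ = 0.4 × 525.1 → ξ₁ = 210 mol/min.
Yield of H: 3ξ₂ / 525.1 = 0.973 → ξ₂ = 170.3 mol/min.
Outlet amounts (n = n₀ + Σ ν·ξ):
  F: 525.1 − 1(210) = 315.1
  E: 0 + 1(210) − 1(170.3) = 39.73
  H: 0 + 3(170.3) = 510.9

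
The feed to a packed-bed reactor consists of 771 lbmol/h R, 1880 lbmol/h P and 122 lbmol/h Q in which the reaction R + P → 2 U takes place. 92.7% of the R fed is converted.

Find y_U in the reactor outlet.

0.515

R reacted = 0.927 × 771 = 714.7 lbmol/h; ν_R = −1, so ξ = 714.7/1 = 714.7 lbmol/h.
Outlet amounts (n = n₀ + ν ξ):
  R: 771 − 1(714.7) = 56.28
  P: 1880 − 1(714.7) = 1165
  U: 0 + 2(714.7) = 1429
  Q: 122 (inert)
Total out = 2773 lbmol/h; y_U = 1429 / 2773 = 0.5155.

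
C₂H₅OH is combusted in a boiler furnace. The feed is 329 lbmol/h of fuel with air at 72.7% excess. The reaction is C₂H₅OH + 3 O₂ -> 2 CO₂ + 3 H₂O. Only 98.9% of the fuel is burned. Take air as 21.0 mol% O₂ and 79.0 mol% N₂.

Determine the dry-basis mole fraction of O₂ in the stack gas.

Stoichiometric O₂ = 3 × 329 = 987 lbmol/h; O₂ fed = 987 × 1.727 = 1705 lbmol/h.
N₂ fed = 1705 × 79/21 = 6412 lbmol/h.
Fuel reacted = 0.989 × 329 → ξ = 325.4 lbmol/h.
Outlet (n = n₀ + ν ξ):
  C₂H₅OH: 329 − 1(325.4) = 3.619
  O₂: 1705 − 3(325.4) = 728.4
  N₂: 6412 (inert)
  CO₂: 0 + 2(325.4) = 650.8
  H₂O: 0 + 3(325.4) = 976.1
Dry total = 7795 lbmol/h; y_O₂ (dry) = 728.4 / 7795 = 0.09344.

0.0934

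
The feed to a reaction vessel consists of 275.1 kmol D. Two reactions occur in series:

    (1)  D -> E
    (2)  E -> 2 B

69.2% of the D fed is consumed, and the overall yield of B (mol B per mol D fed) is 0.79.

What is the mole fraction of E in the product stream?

0.213

Conversion of D: D consumed = 1ξ₁ = 0.692 × 275.1 → ξ₁ = 190.4 kmol.
Yield of B: 2ξ₂ / 275.1 = 0.79 → ξ₂ = 108.7 kmol.
Outlet amounts (n = n₀ + Σ ν·ξ):
  D: 275.1 − 1(190.4) = 84.73
  E: 0 + 1(190.4) − 1(108.7) = 81.7
  B: 0 + 2(108.7) = 217.3
Total out = 383.8 kmol; y_E = 81.7 / 383.8 = 0.2129.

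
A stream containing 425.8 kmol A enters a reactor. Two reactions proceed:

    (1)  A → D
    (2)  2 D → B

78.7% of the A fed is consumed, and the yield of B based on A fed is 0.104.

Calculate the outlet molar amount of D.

Conversion of A: A consumed = 1ξ₁ = 0.787 × 425.8 → ξ₁ = 335.1 kmol.
Yield of B: 1ξ₂ / 425.8 = 0.104 → ξ₂ = 44.28 kmol.
Outlet amounts (n = n₀ + Σ ν·ξ):
  A: 425.8 − 1(335.1) = 90.7
  D: 0 + 1(335.1) − 2(44.28) = 246.5
  B: 0 + 1(44.28) = 44.28

247 kmol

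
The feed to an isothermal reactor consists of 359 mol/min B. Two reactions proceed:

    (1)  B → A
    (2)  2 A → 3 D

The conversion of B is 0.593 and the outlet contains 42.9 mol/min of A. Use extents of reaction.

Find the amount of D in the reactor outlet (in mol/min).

Conversion of B: B consumed = 1ξ₁ = 0.593 × 359 → ξ₁ = 212.9 mol/min.
A balance: n_A = 0 + 1ξ₁ − 2ξ₂ = 42.9 → ξ₂ = (1·212.9 − 42.9)/2 = 84.99 mol/min.
Outlet amounts (n = n₀ + Σ ν·ξ):
  B: 359 − 1(212.9) = 146.1
  A: 0 + 1(212.9) − 2(84.99) = 42.9
  D: 0 + 3(84.99) = 255

255 mol/min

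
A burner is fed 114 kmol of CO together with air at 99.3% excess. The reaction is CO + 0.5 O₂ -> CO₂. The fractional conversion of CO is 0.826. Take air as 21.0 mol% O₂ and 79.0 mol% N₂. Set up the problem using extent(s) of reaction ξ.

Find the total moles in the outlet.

608 kmol

Stoichiometric O₂ = 0.5 × 114 = 57 kmol; O₂ fed = 57 × 1.993 = 113.6 kmol.
N₂ fed = 113.6 × 79/21 = 427.4 kmol.
Fuel reacted = 0.826 × 114 → ξ = 94.16 kmol.
Outlet (n = n₀ + ν ξ):
  CO: 114 − 1(94.16) = 19.84
  O₂: 113.6 − 0.5(94.16) = 66.52
  N₂: 427.4 (inert)
  CO₂: 0 + 1(94.16) = 94.16
Total out = 19.84 + 66.52 + 427.4 + 94.16 = 607.9 kmol.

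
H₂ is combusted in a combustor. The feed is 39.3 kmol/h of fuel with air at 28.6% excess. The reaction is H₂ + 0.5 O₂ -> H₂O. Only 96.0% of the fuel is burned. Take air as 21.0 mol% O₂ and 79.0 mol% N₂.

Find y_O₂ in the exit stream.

0.0455

Stoichiometric O₂ = 0.5 × 39.3 = 19.65 kmol/h; O₂ fed = 19.65 × 1.286 = 25.27 kmol/h.
N₂ fed = 25.27 × 79/21 = 95.06 kmol/h.
Fuel reacted = 0.96 × 39.3 → ξ = 37.73 kmol/h.
Outlet (n = n₀ + ν ξ):
  H₂: 39.3 − 1(37.73) = 1.572
  O₂: 25.27 − 0.5(37.73) = 6.406
  N₂: 95.06 (inert)
  H₂O: 0 + 1(37.73) = 37.73
Total out = 140.8 kmol/h; y_O₂ = 6.406 / 140.8 = 0.04551.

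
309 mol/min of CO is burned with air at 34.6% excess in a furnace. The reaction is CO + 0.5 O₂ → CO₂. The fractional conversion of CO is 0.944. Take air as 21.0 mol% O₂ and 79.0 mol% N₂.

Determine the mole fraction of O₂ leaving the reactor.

0.0538

Stoichiometric O₂ = 0.5 × 309 = 154.5 mol/min; O₂ fed = 154.5 × 1.346 = 208 mol/min.
N₂ fed = 208 × 79/21 = 782.3 mol/min.
Fuel reacted = 0.944 × 309 → ξ = 291.7 mol/min.
Outlet (n = n₀ + ν ξ):
  CO: 309 − 1(291.7) = 17.3
  O₂: 208 − 0.5(291.7) = 62.11
  N₂: 782.3 (inert)
  CO₂: 0 + 1(291.7) = 291.7
Total out = 1153 mol/min; y_O₂ = 62.11 / 1153 = 0.05385.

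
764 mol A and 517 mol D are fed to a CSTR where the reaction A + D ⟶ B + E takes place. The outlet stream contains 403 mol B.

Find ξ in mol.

ξ = 403 mol

For B: n = n₀ + 1ξ → 403 = 0 + 1ξ, giving ξ = 403 mol.
Outlet amounts (n = n₀ + ν ξ):
  A: 764 − 1(403) = 361
  D: 517 − 1(403) = 114
  B: 0 + 1(403) = 403
  E: 0 + 1(403) = 403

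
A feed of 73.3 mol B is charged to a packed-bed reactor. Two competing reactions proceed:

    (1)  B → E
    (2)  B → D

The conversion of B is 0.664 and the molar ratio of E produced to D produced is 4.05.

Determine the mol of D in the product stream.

9.64 mol

Conversion of B: B consumed = 0.664 × 73.3 = 48.67 mol = 1ξ₁ + 1ξ₂.
Selectivity: 1ξ₁ / (1ξ₂) = 4.05 → ξ₁ = 4.05 ξ₂.
Substitute: (1·4.05 + 1) ξ₂ = 48.67 → ξ₂ = 9.638 mol, ξ₁ = 39.03 mol.
Outlet amounts (n = n₀ + Σ ν·ξ):
  B: 73.3 − 1(39.03) − 1(9.638) = 24.63
  E: 0 + 1(39.03) = 39.03
  D: 0 + 1(9.638) = 9.638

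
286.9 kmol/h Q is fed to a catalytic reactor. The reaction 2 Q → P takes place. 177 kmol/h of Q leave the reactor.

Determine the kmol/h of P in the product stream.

54.9 kmol/h

For Q: n = n₀ − 2ξ → 177 = 286.9 − 2ξ, giving ξ = 54.95 kmol/h.
Outlet amounts (n = n₀ + ν ξ):
  Q: 286.9 − 2(54.95) = 177
  P: 0 + 1(54.95) = 54.95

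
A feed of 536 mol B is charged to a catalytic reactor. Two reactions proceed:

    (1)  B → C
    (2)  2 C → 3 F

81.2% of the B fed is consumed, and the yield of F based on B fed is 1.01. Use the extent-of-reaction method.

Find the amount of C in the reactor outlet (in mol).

74.3 mol

Conversion of B: B consumed = 1ξ₁ = 0.812 × 536 → ξ₁ = 435.2 mol.
Yield of F: 3ξ₂ / 536 = 1.01 → ξ₂ = 180.5 mol.
Outlet amounts (n = n₀ + Σ ν·ξ):
  B: 536 − 1(435.2) = 100.8
  C: 0 + 1(435.2) − 2(180.5) = 74.33
  F: 0 + 3(180.5) = 541.4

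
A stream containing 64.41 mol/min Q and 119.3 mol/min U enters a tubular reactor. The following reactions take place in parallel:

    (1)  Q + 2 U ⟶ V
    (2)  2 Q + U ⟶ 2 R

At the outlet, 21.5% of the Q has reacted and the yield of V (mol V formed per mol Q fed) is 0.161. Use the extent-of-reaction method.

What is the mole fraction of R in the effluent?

0.0216

Yield of V: 1ξ₁ / 64.41 = 0.161 → ξ₁ = 10.37 mol/min.
Conversion of Q: 1ξ₁ + 2ξ₂ = 0.215 × 64.41 = 13.85 → ξ₂ = 1.739 mol/min.
Outlet amounts (n = n₀ + Σ ν·ξ):
  Q: 64.41 − 1(10.37) − 2(1.739) = 50.56
  U: 119.3 − 2(10.37) − 1(1.739) = 96.82
  V: 0 + 1(10.37) = 10.37
  R: 0 + 2(1.739) = 3.478
Total out = 161.2 mol/min; y_R = 3.478 / 161.2 = 0.02157.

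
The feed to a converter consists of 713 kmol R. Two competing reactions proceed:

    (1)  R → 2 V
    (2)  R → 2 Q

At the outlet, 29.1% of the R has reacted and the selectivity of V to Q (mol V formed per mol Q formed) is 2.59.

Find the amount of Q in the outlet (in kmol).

116 kmol

Conversion of R: R consumed = 0.291 × 713 = 207.5 kmol = 1ξ₁ + 1ξ₂.
Selectivity: 2ξ₁ / (2ξ₂) = 2.59 → ξ₁ = 2.59 ξ₂.
Substitute: (1·2.59 + 1) ξ₂ = 207.5 → ξ₂ = 57.79 kmol, ξ₁ = 149.7 kmol.
Outlet amounts (n = n₀ + Σ ν·ξ):
  R: 713 − 1(149.7) − 1(57.79) = 505.5
  V: 0 + 2(149.7) = 299.4
  Q: 0 + 2(57.79) = 115.6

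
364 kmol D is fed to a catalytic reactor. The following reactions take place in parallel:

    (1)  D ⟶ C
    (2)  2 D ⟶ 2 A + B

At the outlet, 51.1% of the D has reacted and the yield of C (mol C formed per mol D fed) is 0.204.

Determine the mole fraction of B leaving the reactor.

Yield of C: 1ξ₁ / 364 = 0.204 → ξ₁ = 74.26 kmol.
Conversion of D: 1ξ₁ + 2ξ₂ = 0.511 × 364 = 186 → ξ₂ = 55.87 kmol.
Outlet amounts (n = n₀ + Σ ν·ξ):
  D: 364 − 1(74.26) − 2(55.87) = 178
  C: 0 + 1(74.26) = 74.26
  A: 0 + 2(55.87) = 111.7
  B: 0 + 1(55.87) = 55.87
Total out = 419.9 kmol; y_B = 55.87 / 419.9 = 0.1331.

0.133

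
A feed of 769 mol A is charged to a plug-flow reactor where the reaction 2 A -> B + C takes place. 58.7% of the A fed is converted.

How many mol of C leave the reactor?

A reacted = 0.587 × 769 = 451.4 mol; ν_A = −2, so ξ = 451.4/2 = 225.7 mol.
Outlet amounts (n = n₀ + ν ξ):
  A: 769 − 2(225.7) = 317.6
  B: 0 + 1(225.7) = 225.7
  C: 0 + 1(225.7) = 225.7

226 mol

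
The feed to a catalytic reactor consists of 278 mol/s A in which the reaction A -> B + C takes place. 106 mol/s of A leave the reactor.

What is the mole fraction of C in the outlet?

0.382

For A: n = n₀ − 1ξ → 106 = 278 − 1ξ, giving ξ = 172 mol/s.
Outlet amounts (n = n₀ + ν ξ):
  A: 278 − 1(172) = 106
  B: 0 + 1(172) = 172
  C: 0 + 1(172) = 172
Total out = 450 mol/s; y_C = 172 / 450 = 0.3822.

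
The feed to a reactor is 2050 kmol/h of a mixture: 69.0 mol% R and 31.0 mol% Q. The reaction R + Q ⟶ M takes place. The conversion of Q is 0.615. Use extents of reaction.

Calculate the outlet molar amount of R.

Q reacted = 0.615 × 635.5 = 390.8 kmol/h; ν_Q = −1, so ξ = 390.8/1 = 390.8 kmol/h.
Outlet amounts (n = n₀ + ν ξ):
  R: 1414 − 1(390.8) = 1024
  Q: 635.5 − 1(390.8) = 244.7
  M: 0 + 1(390.8) = 390.8

1020 kmol/h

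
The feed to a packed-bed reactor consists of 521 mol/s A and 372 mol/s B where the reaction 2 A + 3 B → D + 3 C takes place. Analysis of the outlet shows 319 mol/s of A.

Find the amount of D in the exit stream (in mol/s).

101 mol/s

For A: n = n₀ − 2ξ → 319 = 521 − 2ξ, giving ξ = 101 mol/s.
Outlet amounts (n = n₀ + ν ξ):
  A: 521 − 2(101) = 319
  B: 372 − 3(101) = 69
  D: 0 + 1(101) = 101
  C: 0 + 3(101) = 303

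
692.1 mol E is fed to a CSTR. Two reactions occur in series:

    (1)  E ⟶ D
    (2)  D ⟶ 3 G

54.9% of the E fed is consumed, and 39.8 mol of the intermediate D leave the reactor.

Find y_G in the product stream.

Conversion of E: E consumed = 1ξ₁ = 0.549 × 692.1 → ξ₁ = 380 mol.
D balance: n_D = 0 + 1ξ₁ − 1ξ₂ = 39.8 → ξ₂ = (1·380 − 39.8)/1 = 340.2 mol.
Outlet amounts (n = n₀ + Σ ν·ξ):
  E: 692.1 − 1(380) = 312.1
  D: 0 + 1(380) − 1(340.2) = 39.8
  G: 0 + 3(340.2) = 1020
Total out = 1372 mol; y_G = 1020 / 1372 = 0.7436.

0.744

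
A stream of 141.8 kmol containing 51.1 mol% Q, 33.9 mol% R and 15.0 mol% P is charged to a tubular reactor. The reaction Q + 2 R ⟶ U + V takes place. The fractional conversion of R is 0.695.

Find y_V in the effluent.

R reacted = 0.695 × 48.07 = 33.41 kmol; ν_R = −2, so ξ = 33.41/2 = 16.7 kmol.
Outlet amounts (n = n₀ + ν ξ):
  Q: 72.46 − 1(16.7) = 55.76
  R: 48.07 − 2(16.7) = 14.66
  U: 0 + 1(16.7) = 16.7
  V: 0 + 1(16.7) = 16.7
  P: 21.27 (inert)
Total out = 125.1 kmol; y_V = 16.7 / 125.1 = 0.1335.

0.134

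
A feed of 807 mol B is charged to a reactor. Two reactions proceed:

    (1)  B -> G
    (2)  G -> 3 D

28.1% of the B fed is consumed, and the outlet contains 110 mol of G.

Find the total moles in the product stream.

1040 mol

Conversion of B: B consumed = 1ξ₁ = 0.281 × 807 → ξ₁ = 226.8 mol.
G balance: n_G = 0 + 1ξ₁ − 1ξ₂ = 110 → ξ₂ = (1·226.8 − 110)/1 = 116.8 mol.
Outlet amounts (n = n₀ + Σ ν·ξ):
  B: 807 − 1(226.8) = 580.2
  G: 0 + 1(226.8) − 1(116.8) = 110
  D: 0 + 3(116.8) = 350.3
Total out = 580.2 + 110 + 350.3 = 1041 mol.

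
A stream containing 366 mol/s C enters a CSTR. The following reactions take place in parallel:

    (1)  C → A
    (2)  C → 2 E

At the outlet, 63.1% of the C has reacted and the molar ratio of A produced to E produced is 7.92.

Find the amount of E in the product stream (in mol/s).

Conversion of C: C consumed = 0.631 × 366 = 230.9 mol/s = 1ξ₁ + 1ξ₂.
Selectivity: 1ξ₁ / (2ξ₂) = 7.92 → ξ₁ = 15.84 ξ₂.
Substitute: (1·15.84 + 1) ξ₂ = 230.9 → ξ₂ = 13.71 mol/s, ξ₁ = 217.2 mol/s.
Outlet amounts (n = n₀ + Σ ν·ξ):
  C: 366 − 1(217.2) − 1(13.71) = 135.1
  A: 0 + 1(217.2) = 217.2
  E: 0 + 2(13.71) = 27.43

27.4 mol/s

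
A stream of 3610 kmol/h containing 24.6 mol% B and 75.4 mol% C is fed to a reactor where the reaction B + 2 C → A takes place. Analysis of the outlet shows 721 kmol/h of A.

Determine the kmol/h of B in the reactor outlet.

167 kmol/h

For A: n = n₀ + 1ξ → 721 = 0 + 1ξ, giving ξ = 721 kmol/h.
Outlet amounts (n = n₀ + ν ξ):
  B: 888.1 − 1(721) = 167.1
  C: 2722 − 2(721) = 1280
  A: 0 + 1(721) = 721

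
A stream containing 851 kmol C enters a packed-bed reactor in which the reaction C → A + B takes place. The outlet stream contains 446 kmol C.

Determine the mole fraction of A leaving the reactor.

For C: n = n₀ − 1ξ → 446 = 851 − 1ξ, giving ξ = 405 kmol.
Outlet amounts (n = n₀ + ν ξ):
  C: 851 − 1(405) = 446
  A: 0 + 1(405) = 405
  B: 0 + 1(405) = 405
Total out = 1256 kmol; y_A = 405 / 1256 = 0.3225.

0.322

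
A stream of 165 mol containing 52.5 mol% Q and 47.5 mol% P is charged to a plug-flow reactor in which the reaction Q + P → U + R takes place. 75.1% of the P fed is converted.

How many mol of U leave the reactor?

58.9 mol

P reacted = 0.751 × 78.38 = 58.86 mol; ν_P = −1, so ξ = 58.86/1 = 58.86 mol.
Outlet amounts (n = n₀ + ν ξ):
  Q: 86.62 − 1(58.86) = 27.77
  P: 78.38 − 1(58.86) = 19.52
  U: 0 + 1(58.86) = 58.86
  R: 0 + 1(58.86) = 58.86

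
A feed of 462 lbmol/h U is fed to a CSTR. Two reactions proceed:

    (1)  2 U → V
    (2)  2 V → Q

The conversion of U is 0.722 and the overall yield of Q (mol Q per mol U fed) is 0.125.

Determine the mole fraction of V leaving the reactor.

0.216

Conversion of U: U consumed = 2ξ₁ = 0.722 × 462 → ξ₁ = 166.8 lbmol/h.
Yield of Q: 1ξ₂ / 462 = 0.125 → ξ₂ = 57.75 lbmol/h.
Outlet amounts (n = n₀ + Σ ν·ξ):
  U: 462 − 2(166.8) = 128.4
  V: 0 + 1(166.8) − 2(57.75) = 51.28
  Q: 0 + 1(57.75) = 57.75
Total out = 237.5 lbmol/h; y_V = 51.28 / 237.5 = 0.216.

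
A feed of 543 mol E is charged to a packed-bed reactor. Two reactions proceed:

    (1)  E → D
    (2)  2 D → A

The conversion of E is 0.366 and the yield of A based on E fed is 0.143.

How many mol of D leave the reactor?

Conversion of E: E consumed = 1ξ₁ = 0.366 × 543 → ξ₁ = 198.7 mol.
Yield of A: 1ξ₂ / 543 = 0.143 → ξ₂ = 77.65 mol.
Outlet amounts (n = n₀ + Σ ν·ξ):
  E: 543 − 1(198.7) = 344.3
  D: 0 + 1(198.7) − 2(77.65) = 43.44
  A: 0 + 1(77.65) = 77.65

43.4 mol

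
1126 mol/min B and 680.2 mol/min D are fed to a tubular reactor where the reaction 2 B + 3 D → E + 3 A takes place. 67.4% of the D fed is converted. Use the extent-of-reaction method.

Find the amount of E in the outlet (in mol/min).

D reacted = 0.674 × 680.2 = 458.5 mol/min; ν_D = −3, so ξ = 458.5/3 = 152.8 mol/min.
Outlet amounts (n = n₀ + ν ξ):
  B: 1126 − 2(152.8) = 820.4
  D: 680.2 − 3(152.8) = 221.7
  E: 0 + 1(152.8) = 152.8
  A: 0 + 3(152.8) = 458.5

153 mol/min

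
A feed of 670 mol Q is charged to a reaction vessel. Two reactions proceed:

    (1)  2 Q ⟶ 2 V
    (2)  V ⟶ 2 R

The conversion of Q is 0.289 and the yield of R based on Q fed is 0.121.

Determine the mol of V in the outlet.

153 mol

Conversion of Q: Q consumed = 2ξ₁ = 0.289 × 670 → ξ₁ = 96.81 mol.
Yield of R: 2ξ₂ / 670 = 0.121 → ξ₂ = 40.53 mol.
Outlet amounts (n = n₀ + Σ ν·ξ):
  Q: 670 − 2(96.81) = 476.4
  V: 0 + 2(96.81) − 1(40.53) = 153.1
  R: 0 + 2(40.53) = 81.07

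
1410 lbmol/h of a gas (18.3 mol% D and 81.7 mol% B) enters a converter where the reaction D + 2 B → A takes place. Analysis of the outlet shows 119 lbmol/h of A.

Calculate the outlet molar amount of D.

139 lbmol/h

For A: n = n₀ + 1ξ → 119 = 0 + 1ξ, giving ξ = 119 lbmol/h.
Outlet amounts (n = n₀ + ν ξ):
  D: 258 − 1(119) = 139
  B: 1152 − 2(119) = 914
  A: 0 + 1(119) = 119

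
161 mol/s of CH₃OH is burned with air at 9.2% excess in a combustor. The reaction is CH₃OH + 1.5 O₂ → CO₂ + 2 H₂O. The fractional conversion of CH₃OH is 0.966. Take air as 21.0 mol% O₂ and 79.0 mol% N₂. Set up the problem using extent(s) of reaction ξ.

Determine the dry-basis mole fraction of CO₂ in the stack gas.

0.131

Stoichiometric O₂ = 1.5 × 161 = 241.5 mol/s; O₂ fed = 241.5 × 1.092 = 263.7 mol/s.
N₂ fed = 263.7 × 79/21 = 992.1 mol/s.
Fuel reacted = 0.966 × 161 → ξ = 155.5 mol/s.
Outlet (n = n₀ + ν ξ):
  CH₃OH: 161 − 1(155.5) = 5.474
  O₂: 263.7 − 1.5(155.5) = 30.43
  N₂: 992.1 (inert)
  CO₂: 0 + 1(155.5) = 155.5
  H₂O: 0 + 2(155.5) = 311.1
Dry total = 1184 mol/s; y_CO₂ (dry) = 155.5 / 1184 = 0.1314.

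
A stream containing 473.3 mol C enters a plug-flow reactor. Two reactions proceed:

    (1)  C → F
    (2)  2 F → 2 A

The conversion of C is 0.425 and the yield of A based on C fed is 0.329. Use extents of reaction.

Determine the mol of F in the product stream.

Conversion of C: C consumed = 1ξ₁ = 0.425 × 473.3 → ξ₁ = 201.2 mol.
Yield of A: 2ξ₂ / 473.3 = 0.329 → ξ₂ = 77.86 mol.
Outlet amounts (n = n₀ + Σ ν·ξ):
  C: 473.3 − 1(201.2) = 272.1
  F: 0 + 1(201.2) − 2(77.86) = 45.44
  A: 0 + 2(77.86) = 155.7

45.4 mol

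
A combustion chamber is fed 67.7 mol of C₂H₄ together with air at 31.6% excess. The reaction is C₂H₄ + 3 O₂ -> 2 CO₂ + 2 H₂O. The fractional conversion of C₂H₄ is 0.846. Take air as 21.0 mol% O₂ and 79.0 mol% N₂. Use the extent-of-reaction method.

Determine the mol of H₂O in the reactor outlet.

115 mol

Stoichiometric O₂ = 3 × 67.7 = 203.1 mol; O₂ fed = 203.1 × 1.316 = 267.3 mol.
N₂ fed = 267.3 × 79/21 = 1005 mol.
Fuel reacted = 0.846 × 67.7 → ξ = 57.27 mol.
Outlet (n = n₀ + ν ξ):
  C₂H₄: 67.7 − 1(57.27) = 10.43
  O₂: 267.3 − 3(57.27) = 95.46
  N₂: 1005 (inert)
  CO₂: 0 + 2(57.27) = 114.5
  H₂O: 0 + 2(57.27) = 114.5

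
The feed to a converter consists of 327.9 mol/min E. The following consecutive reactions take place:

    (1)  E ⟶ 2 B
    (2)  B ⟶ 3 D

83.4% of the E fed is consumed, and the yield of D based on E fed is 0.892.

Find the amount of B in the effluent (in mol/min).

Conversion of E: E consumed = 1ξ₁ = 0.834 × 327.9 → ξ₁ = 273.5 mol/min.
Yield of D: 3ξ₂ / 327.9 = 0.892 → ξ₂ = 97.5 mol/min.
Outlet amounts (n = n₀ + Σ ν·ξ):
  E: 327.9 − 1(273.5) = 54.43
  B: 0 + 2(273.5) − 1(97.5) = 449.4
  D: 0 + 3(97.5) = 292.5

449 mol/min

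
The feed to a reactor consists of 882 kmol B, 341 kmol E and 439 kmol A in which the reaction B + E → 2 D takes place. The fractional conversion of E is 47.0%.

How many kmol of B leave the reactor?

E reacted = 0.47 × 341 = 160.3 kmol; ν_E = −1, so ξ = 160.3/1 = 160.3 kmol.
Outlet amounts (n = n₀ + ν ξ):
  B: 882 − 1(160.3) = 721.7
  E: 341 − 1(160.3) = 180.7
  D: 0 + 2(160.3) = 320.5
  A: 439 (inert)

722 kmol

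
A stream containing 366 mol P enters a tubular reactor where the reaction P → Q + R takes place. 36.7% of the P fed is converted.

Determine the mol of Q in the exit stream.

134 mol

P reacted = 0.367 × 366 = 134.3 mol; ν_P = −1, so ξ = 134.3/1 = 134.3 mol.
Outlet amounts (n = n₀ + ν ξ):
  P: 366 − 1(134.3) = 231.7
  Q: 0 + 1(134.3) = 134.3
  R: 0 + 1(134.3) = 134.3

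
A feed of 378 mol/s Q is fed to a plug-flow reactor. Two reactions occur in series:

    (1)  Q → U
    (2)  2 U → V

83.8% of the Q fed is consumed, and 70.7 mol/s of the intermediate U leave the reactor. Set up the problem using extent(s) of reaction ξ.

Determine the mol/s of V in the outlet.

Conversion of Q: Q consumed = 1ξ₁ = 0.838 × 378 → ξ₁ = 316.8 mol/s.
U balance: n_U = 0 + 1ξ₁ − 2ξ₂ = 70.7 → ξ₂ = (1·316.8 − 70.7)/2 = 123 mol/s.
Outlet amounts (n = n₀ + Σ ν·ξ):
  Q: 378 − 1(316.8) = 61.24
  U: 0 + 1(316.8) − 2(123) = 70.7
  V: 0 + 1(123) = 123

123 mol/s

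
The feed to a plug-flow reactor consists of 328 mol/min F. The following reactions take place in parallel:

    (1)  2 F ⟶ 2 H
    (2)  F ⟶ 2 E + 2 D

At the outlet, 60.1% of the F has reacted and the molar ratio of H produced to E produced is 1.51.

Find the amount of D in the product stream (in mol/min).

Conversion of F: F consumed = 0.601 × 328 = 197.1 mol/min = 2ξ₁ + 1ξ₂.
Selectivity: 2ξ₁ / (2ξ₂) = 1.51 → ξ₁ = 1.51 ξ₂.
Substitute: (2·1.51 + 1) ξ₂ = 197.1 → ξ₂ = 49.04 mol/min, ξ₁ = 74.05 mol/min.
Outlet amounts (n = n₀ + Σ ν·ξ):
  F: 328 − 2(74.05) − 1(49.04) = 130.9
  H: 0 + 2(74.05) = 148.1
  E: 0 + 2(49.04) = 98.07
  D: 0 + 2(49.04) = 98.07

98.1 mol/min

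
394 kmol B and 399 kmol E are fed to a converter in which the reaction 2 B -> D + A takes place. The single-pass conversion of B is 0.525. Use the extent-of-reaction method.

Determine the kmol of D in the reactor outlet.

B reacted = 0.525 × 394 = 206.9 kmol; ν_B = −2, so ξ = 206.9/2 = 103.4 kmol.
Outlet amounts (n = n₀ + ν ξ):
  B: 394 − 2(103.4) = 187.1
  D: 0 + 1(103.4) = 103.4
  A: 0 + 1(103.4) = 103.4
  E: 399 (inert)

103 kmol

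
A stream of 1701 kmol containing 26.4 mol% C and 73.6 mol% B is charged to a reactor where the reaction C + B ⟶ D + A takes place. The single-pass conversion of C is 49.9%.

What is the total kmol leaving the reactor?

1700 kmol

C reacted = 0.499 × 449.1 = 224.1 kmol; ν_C = −1, so ξ = 224.1/1 = 224.1 kmol.
Outlet amounts (n = n₀ + ν ξ):
  C: 449.1 − 1(224.1) = 225
  B: 1252 − 1(224.1) = 1028
  D: 0 + 1(224.1) = 224.1
  A: 0 + 1(224.1) = 224.1
Total out = 225 + 1028 + 224.1 + 224.1 = 1701 kmol.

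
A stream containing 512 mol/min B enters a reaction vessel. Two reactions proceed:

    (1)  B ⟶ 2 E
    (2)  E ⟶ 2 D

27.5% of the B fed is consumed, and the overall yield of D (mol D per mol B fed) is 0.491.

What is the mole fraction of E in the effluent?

0.2

Conversion of B: B consumed = 1ξ₁ = 0.275 × 512 → ξ₁ = 140.8 mol/min.
Yield of D: 2ξ₂ / 512 = 0.491 → ξ₂ = 125.7 mol/min.
Outlet amounts (n = n₀ + Σ ν·ξ):
  B: 512 − 1(140.8) = 371.2
  E: 0 + 2(140.8) − 1(125.7) = 155.9
  D: 0 + 2(125.7) = 251.4
Total out = 778.5 mol/min; y_E = 155.9 / 778.5 = 0.2003.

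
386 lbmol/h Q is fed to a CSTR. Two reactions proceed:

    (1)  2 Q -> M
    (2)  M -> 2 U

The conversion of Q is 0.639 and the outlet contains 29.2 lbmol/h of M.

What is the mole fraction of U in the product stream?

Conversion of Q: Q consumed = 2ξ₁ = 0.639 × 386 → ξ₁ = 123.3 lbmol/h.
M balance: n_M = 0 + 1ξ₁ − 1ξ₂ = 29.2 → ξ₂ = (1·123.3 − 29.2)/1 = 94.13 lbmol/h.
Outlet amounts (n = n₀ + Σ ν·ξ):
  Q: 386 − 2(123.3) = 139.3
  M: 0 + 1(123.3) − 1(94.13) = 29.2
  U: 0 + 2(94.13) = 188.3
Total out = 356.8 lbmol/h; y_U = 188.3 / 356.8 = 0.5276.

0.528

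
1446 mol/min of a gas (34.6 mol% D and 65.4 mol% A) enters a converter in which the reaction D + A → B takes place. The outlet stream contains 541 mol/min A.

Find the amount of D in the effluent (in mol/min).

95.6 mol/min

For A: n = n₀ − 1ξ → 541 = 945.7 − 1ξ, giving ξ = 404.7 mol/min.
Outlet amounts (n = n₀ + ν ξ):
  D: 500.3 − 1(404.7) = 95.63
  A: 945.7 − 1(404.7) = 541
  B: 0 + 1(404.7) = 404.7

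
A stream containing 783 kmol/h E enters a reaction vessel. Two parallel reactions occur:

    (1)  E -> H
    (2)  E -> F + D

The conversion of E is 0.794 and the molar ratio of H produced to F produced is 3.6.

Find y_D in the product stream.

Conversion of E: E consumed = 0.794 × 783 = 621.7 kmol/h = 1ξ₁ + 1ξ₂.
Selectivity: 1ξ₁ / (1ξ₂) = 3.6 → ξ₁ = 3.6 ξ₂.
Substitute: (1·3.6 + 1) ξ₂ = 621.7 → ξ₂ = 135.2 kmol/h, ξ₁ = 486.5 kmol/h.
Outlet amounts (n = n₀ + Σ ν·ξ):
  E: 783 − 1(486.5) − 1(135.2) = 161.3
  H: 0 + 1(486.5) = 486.5
  F: 0 + 1(135.2) = 135.2
  D: 0 + 1(135.2) = 135.2
Total out = 918.2 kmol/h; y_D = 135.2 / 918.2 = 0.1472.

0.147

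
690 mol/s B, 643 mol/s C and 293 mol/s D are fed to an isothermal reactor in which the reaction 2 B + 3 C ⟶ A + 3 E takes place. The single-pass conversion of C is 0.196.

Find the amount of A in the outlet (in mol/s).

42 mol/s

C reacted = 0.196 × 643 = 126 mol/s; ν_C = −3, so ξ = 126/3 = 42.01 mol/s.
Outlet amounts (n = n₀ + ν ξ):
  B: 690 − 2(42.01) = 606
  C: 643 − 3(42.01) = 517
  A: 0 + 1(42.01) = 42.01
  E: 0 + 3(42.01) = 126
  D: 293 (inert)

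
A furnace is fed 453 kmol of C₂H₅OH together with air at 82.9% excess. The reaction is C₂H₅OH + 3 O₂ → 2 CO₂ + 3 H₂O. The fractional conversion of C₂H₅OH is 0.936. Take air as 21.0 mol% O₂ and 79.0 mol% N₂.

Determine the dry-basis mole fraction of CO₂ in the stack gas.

Stoichiometric O₂ = 3 × 453 = 1359 kmol; O₂ fed = 1359 × 1.829 = 2486 kmol.
N₂ fed = 2486 × 79/21 = 9351 kmol.
Fuel reacted = 0.936 × 453 → ξ = 424 kmol.
Outlet (n = n₀ + ν ξ):
  C₂H₅OH: 453 − 1(424) = 28.99
  O₂: 2486 − 3(424) = 1214
  N₂: 9351 (inert)
  CO₂: 0 + 2(424) = 848
  H₂O: 0 + 3(424) = 1272
Dry total = 11440 kmol; y_CO₂ (dry) = 848 / 11440 = 0.07412.

0.0741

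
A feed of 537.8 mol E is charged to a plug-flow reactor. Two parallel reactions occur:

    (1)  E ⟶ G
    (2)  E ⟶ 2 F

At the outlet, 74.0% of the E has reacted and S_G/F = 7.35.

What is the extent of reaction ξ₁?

ξ₁ = 373 mol

Conversion of E: E consumed = 0.74 × 537.8 = 398 mol = 1ξ₁ + 1ξ₂.
Selectivity: 1ξ₁ / (2ξ₂) = 7.35 → ξ₁ = 14.7 ξ₂.
Substitute: (1·14.7 + 1) ξ₂ = 398 → ξ₂ = 25.35 mol, ξ₁ = 372.6 mol.
Outlet amounts (n = n₀ + Σ ν·ξ):
  E: 537.8 − 1(372.6) − 1(25.35) = 139.8
  G: 0 + 1(372.6) = 372.6
  F: 0 + 2(25.35) = 50.7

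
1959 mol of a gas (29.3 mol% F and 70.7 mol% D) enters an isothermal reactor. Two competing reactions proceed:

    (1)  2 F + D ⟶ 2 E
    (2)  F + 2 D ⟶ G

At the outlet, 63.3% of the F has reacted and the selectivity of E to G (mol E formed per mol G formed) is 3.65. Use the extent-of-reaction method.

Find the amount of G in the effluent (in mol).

78.1 mol

Conversion of F: F consumed = 0.633 × 574 = 363.3 mol = 2ξ₁ + 1ξ₂.
Selectivity: 2ξ₁ / (1ξ₂) = 3.65 → ξ₁ = 1.825 ξ₂.
Substitute: (2·1.825 + 1) ξ₂ = 363.3 → ξ₂ = 78.14 mol, ξ₁ = 142.6 mol.
Outlet amounts (n = n₀ + Σ ν·ξ):
  F: 574 − 2(142.6) − 1(78.14) = 210.7
  D: 1385 − 1(142.6) − 2(78.14) = 1086
  E: 0 + 2(142.6) = 285.2
  G: 0 + 1(78.14) = 78.14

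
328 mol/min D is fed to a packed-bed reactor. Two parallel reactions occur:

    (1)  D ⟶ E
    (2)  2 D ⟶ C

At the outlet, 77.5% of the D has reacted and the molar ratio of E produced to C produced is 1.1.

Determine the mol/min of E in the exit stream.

90.2 mol/min

Conversion of D: D consumed = 0.775 × 328 = 254.2 mol/min = 1ξ₁ + 2ξ₂.
Selectivity: 1ξ₁ / (1ξ₂) = 1.1 → ξ₁ = 1.1 ξ₂.
Substitute: (1·1.1 + 2) ξ₂ = 254.2 → ξ₂ = 82 mol/min, ξ₁ = 90.2 mol/min.
Outlet amounts (n = n₀ + Σ ν·ξ):
  D: 328 − 1(90.2) − 2(82) = 73.8
  E: 0 + 1(90.2) = 90.2
  C: 0 + 1(82) = 82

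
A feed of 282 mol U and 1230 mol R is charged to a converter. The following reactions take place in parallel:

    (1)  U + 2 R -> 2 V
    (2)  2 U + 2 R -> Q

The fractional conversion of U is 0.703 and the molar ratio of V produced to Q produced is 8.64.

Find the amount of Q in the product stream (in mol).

Conversion of U: U consumed = 0.703 × 282 = 198.2 mol = 1ξ₁ + 2ξ₂.
Selectivity: 2ξ₁ / (1ξ₂) = 8.64 → ξ₁ = 4.32 ξ₂.
Substitute: (1·4.32 + 2) ξ₂ = 198.2 → ξ₂ = 31.37 mol, ξ₁ = 135.5 mol.
Outlet amounts (n = n₀ + Σ ν·ξ):
  U: 282 − 1(135.5) − 2(31.37) = 83.75
  R: 1230 − 2(135.5) − 2(31.37) = 896.2
  V: 0 + 2(135.5) = 271
  Q: 0 + 1(31.37) = 31.37

31.4 mol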